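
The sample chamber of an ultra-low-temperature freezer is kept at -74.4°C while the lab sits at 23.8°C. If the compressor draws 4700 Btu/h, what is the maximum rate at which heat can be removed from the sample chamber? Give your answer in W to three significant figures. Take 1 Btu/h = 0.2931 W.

In absolute terms T_C = 198.75 K and T_H = 296.95 K, so ΔT = 98.20 K.
COP_Carnot = T_C/ΔT = 198.75/98.20 = 2.024.
Q̇_max = COP_Carnot × Ẇ = 2.024 × 4700 Btu/h = 9512 Btu/h = 2788 W.

2790 W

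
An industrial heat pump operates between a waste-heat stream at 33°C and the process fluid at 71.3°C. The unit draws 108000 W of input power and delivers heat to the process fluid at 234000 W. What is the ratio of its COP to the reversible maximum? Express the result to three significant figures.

COP_actual = Q̇_H/Ẇ = 234000/108000 = 2.167.
In absolute terms T_C = 306.15 K and T_H = 344.45 K, so ΔT = 38.30 K.
COP_Carnot = T_H/ΔT = 344.45/38.30 = 8.993.
η_II = COP_actual/COP_Carnot = 2.167/8.993 = 0.2409.

0.241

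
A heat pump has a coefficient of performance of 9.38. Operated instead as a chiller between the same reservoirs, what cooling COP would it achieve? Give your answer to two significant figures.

8.4

Since Q_H = Q_C + W for any cycle, COP_R = Q_C/W = Q_H/W − 1.
COP_R = 9.38 − 1 = 8.38.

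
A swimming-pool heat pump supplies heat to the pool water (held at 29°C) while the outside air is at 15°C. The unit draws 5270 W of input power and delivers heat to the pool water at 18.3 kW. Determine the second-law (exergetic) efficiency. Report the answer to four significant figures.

Converting, Q̇_H = 18.30 kW = 18300 W, so COP_actual = Q̇_H/Ẇ = 18300/5270 = 3.472.
In absolute terms T_C = 288.15 K and T_H = 302.15 K, so ΔT = 14.00 K.
COP_Carnot = T_H/ΔT = 302.15/14.00 = 21.58.
η_II = COP_actual/COP_Carnot = 3.472/21.58 = 0.1609.

0.1609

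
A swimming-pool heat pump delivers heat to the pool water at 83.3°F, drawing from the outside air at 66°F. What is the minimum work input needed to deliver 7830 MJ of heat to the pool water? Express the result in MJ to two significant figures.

In absolute terms T_C = 292.04 K and T_H = 301.65 K, so ΔT = 9.611 K.
The reversible limit is COP_HP = T_H/ΔT = 31.39, so W_min = Q_H/COP = Q_H·ΔT/T_H.
W_min = 7830 × 9.611/301.65 = 249.5 MJ.

250 MJ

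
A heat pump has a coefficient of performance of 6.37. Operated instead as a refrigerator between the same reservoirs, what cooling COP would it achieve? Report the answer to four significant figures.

Since Q_H = Q_C + W for any cycle, COP_R = Q_C/W = Q_H/W − 1.
COP_R = 6.37 − 1 = 5.37.

5.370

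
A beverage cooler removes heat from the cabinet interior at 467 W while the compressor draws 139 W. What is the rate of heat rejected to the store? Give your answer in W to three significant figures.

606 W

For a cyclic device the first law requires Q̇_H = Q̇_C + Ẇ.
Q̇_H = Q̇_C + Ẇ = 606.0 W.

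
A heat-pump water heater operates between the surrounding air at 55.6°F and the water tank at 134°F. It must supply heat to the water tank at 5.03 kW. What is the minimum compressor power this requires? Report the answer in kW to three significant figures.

0.664 kW

In absolute terms T_C = 286.26 K and T_H = 329.82 K, so ΔT = 43.56 K.
COP_Carnot = T_H/ΔT = 329.82/43.56 = 7.572.
Ẇ_min = Q̇/COP_Carnot = 5.030/7.572 = 0.6643 kW.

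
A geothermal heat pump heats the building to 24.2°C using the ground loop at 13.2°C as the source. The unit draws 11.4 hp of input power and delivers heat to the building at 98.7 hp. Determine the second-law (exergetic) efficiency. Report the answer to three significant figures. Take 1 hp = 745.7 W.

COP_actual = Q̇_H/Ẇ = 98.70/11.40 = 8.658.
In absolute terms T_C = 286.35 K and T_H = 297.35 K, so ΔT = 11.00 K.
COP_Carnot = T_H/ΔT = 297.35/11.00 = 27.03.
η_II = COP_actual/COP_Carnot = 8.658/27.03 = 0.3203.

0.320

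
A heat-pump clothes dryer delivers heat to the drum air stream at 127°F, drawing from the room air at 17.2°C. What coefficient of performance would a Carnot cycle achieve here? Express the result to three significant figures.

9.16

In absolute terms T_C = 290.35 K and T_H = 325.93 K, so ΔT = 35.58 K.
For a reversible cycle, COP_Carnot = T_H/ΔT = 325.93/35.58 = 9.161.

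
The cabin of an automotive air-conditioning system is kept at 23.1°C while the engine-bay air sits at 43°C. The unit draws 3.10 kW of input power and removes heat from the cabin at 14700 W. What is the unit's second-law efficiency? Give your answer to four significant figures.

0.3185

Converting, Q̇_C = 14700 W = 14.70 kW, so COP_actual = Q̇_C/Ẇ = 14.70/3.100 = 4.742.
In absolute terms T_C = 296.25 K and T_H = 316.15 K, so ΔT = 19.90 K.
COP_Carnot = T_C/ΔT = 296.25/19.90 = 14.89.
η_II = COP_actual/COP_Carnot = 4.742/14.89 = 0.3185.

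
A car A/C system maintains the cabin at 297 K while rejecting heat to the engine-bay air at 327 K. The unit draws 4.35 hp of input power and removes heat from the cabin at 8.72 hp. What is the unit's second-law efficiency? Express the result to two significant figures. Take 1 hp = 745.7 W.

COP_actual = Q̇_C/Ẇ = 8.720/4.350 = 2.005.
The reservoir spacing is ΔT = 327 − 297 = 30.00 K.
COP_Carnot = T_C/ΔT = 297.00/30.00 = 9.900.
η_II = COP_actual/COP_Carnot = 2.005/9.900 = 0.2025.

0.20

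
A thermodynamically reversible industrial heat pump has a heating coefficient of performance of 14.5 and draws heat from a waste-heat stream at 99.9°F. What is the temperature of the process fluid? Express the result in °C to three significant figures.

COP_HP = T_H/(T_H − T_C) rearranges to T_H = COP·T_C/(COP − 1).
With T_C = 310.87 K, T_H = 14.5 × 310.87/13.50 = 333.90 K.
Converting, 333.90 K = 60.75°C.

60.7 °C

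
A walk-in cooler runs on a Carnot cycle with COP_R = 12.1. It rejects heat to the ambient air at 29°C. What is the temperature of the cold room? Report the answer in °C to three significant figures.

For a Carnot refrigerator COP_R = T_C/(T_H − T_C), so T_C = COP·T_H/(1 + COP).
With T_H = 302.15 K, T_C = 12.1 × 302.15/13.10 = 279.09 K.
Converting, 279.09 K = 5.94°C.

5.94 °C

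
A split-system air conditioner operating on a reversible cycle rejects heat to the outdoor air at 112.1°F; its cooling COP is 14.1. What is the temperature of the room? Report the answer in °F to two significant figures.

74 °F

For a Carnot refrigerator COP_R = T_C/(T_H − T_C), so T_C = COP·T_H/(1 + COP).
With T_H = 317.65 K, T_C = 14.1 × 317.65/15.10 = 296.61 K.
Converting, 296.61 K = 74.23°F.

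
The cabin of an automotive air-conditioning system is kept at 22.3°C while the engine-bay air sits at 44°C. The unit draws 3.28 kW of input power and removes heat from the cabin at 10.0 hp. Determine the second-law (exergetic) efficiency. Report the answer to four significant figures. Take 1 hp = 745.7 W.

0.1670

Converting, Q̇_C = 10.00 hp = 7.457 kW, so COP_actual = Q̇_C/Ẇ = 7.457/3.280 = 2.273.
In absolute terms T_C = 295.45 K and T_H = 317.15 K, so ΔT = 21.70 K.
COP_Carnot = T_C/ΔT = 295.45/21.70 = 13.62.
η_II = COP_actual/COP_Carnot = 2.273/13.62 = 0.1670.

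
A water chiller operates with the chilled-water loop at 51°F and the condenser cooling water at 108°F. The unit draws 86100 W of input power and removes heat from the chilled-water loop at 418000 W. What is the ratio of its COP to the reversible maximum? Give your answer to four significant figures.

COP_actual = Q̇_C/Ẇ = 418000/86100 = 4.855.
In absolute terms T_C = 283.71 K and T_H = 315.37 K, so ΔT = 31.67 K.
COP_Carnot = T_C/ΔT = 283.71/31.67 = 8.959.
η_II = COP_actual/COP_Carnot = 4.855/8.959 = 0.5419.

0.5419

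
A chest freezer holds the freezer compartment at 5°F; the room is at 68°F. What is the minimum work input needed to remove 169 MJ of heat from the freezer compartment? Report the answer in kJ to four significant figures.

22910 kJ

In absolute terms T_C = 258.15 K and T_H = 293.15 K, so ΔT = 35.00 K.
The reversible limit is COP_R = T_C/ΔT = 7.376, so W_min = Q_C/COP = Q_C·ΔT/T_C.
W_min = 169.0 × 35.00/258.15 = 22.91 MJ = 22910 kJ.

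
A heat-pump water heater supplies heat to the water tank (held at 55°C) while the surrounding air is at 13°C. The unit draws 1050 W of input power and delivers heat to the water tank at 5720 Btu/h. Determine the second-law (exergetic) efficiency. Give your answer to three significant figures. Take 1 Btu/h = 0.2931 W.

Converting, Q̇_H = 5720 Btu/h = 1677 W, so COP_actual = Q̇_H/Ẇ = 1677/1050 = 1.597.
In absolute terms T_C = 286.15 K and T_H = 328.15 K, so ΔT = 42.00 K.
COP_Carnot = T_H/ΔT = 328.15/42.00 = 7.813.
η_II = COP_actual/COP_Carnot = 1.597/7.813 = 0.2044.

0.204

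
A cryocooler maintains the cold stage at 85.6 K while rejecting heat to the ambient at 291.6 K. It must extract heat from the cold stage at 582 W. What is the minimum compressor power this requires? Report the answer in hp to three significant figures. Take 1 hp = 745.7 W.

The reservoir spacing is ΔT = 291.6 − 85.6 = 206.0 K.
COP_Carnot = T_C/ΔT = 85.60/206.0 = 0.4155.
Ẇ_min = Q̇/COP_Carnot = 582.0/0.4155 = 1401 W = 1.878 hp.

1.88 hp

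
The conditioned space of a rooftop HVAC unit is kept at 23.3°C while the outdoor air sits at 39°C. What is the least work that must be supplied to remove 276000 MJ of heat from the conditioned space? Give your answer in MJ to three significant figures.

14600 MJ

In absolute terms T_C = 296.45 K and T_H = 312.15 K, so ΔT = 15.70 K.
The reversible limit is COP_R = T_C/ΔT = 18.88, so W_min = Q_C/COP = Q_C·ΔT/T_C.
W_min = 276000 × 15.70/296.45 = 14620 MJ.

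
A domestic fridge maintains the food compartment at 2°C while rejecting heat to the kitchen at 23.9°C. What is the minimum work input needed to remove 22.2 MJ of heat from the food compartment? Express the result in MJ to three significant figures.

In absolute terms T_C = 275.15 K and T_H = 297.05 K, so ΔT = 21.90 K.
The reversible limit is COP_R = T_C/ΔT = 12.56, so W_min = Q_C/COP = Q_C·ΔT/T_C.
W_min = 22.20 × 21.90/275.15 = 1.767 MJ.

1.77 MJ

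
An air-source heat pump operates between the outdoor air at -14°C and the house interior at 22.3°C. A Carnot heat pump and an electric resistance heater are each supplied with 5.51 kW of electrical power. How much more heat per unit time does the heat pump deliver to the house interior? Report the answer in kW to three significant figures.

In absolute terms T_C = 259.15 K and T_H = 295.45 K, so ΔT = 36.30 K.
COP_Carnot = T_H/ΔT = 295.45/36.30 = 8.139.
The heat pump delivers Q̇_H = COP × Ẇ = 44.85 kW; the resistance heater delivers Ẇ = 5.510 kW.
Extra = (COP − 1)·Ẇ = 39.34 kW.

39.3 kW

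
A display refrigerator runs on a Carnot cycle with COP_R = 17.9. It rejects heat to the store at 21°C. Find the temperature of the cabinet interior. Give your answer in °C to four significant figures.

5.437 °C

For a Carnot refrigerator COP_R = T_C/(T_H − T_C), so T_C = COP·T_H/(1 + COP).
With T_H = 294.15 K, T_C = 17.9 × 294.15/18.90 = 278.59 K.
Converting, 278.59 K = 5.44°C.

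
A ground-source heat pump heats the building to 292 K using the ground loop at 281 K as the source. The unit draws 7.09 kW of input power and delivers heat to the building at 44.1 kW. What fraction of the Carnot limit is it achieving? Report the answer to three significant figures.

0.234

COP_actual = Q̇_H/Ẇ = 44.10/7.090 = 6.220.
The reservoir spacing is ΔT = 292 − 281 = 11.00 K.
COP_Carnot = T_H/ΔT = 292.00/11.00 = 26.55.
η_II = COP_actual/COP_Carnot = 6.220/26.55 = 0.2343.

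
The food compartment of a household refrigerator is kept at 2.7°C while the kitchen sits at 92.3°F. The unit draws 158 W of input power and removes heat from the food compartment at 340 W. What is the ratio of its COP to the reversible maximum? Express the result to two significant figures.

0.24

COP_actual = Q̇_C/Ẇ = 340.0/158.0 = 2.152.
In absolute terms T_C = 275.85 K and T_H = 306.65 K, so ΔT = 30.80 K.
COP_Carnot = T_C/ΔT = 275.85/30.80 = 8.956.
η_II = COP_actual/COP_Carnot = 2.152/8.956 = 0.2403.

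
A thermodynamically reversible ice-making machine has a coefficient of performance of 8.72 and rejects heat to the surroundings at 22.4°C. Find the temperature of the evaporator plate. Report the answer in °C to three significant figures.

For a Carnot refrigerator COP_R = T_C/(T_H − T_C), so T_C = COP·T_H/(1 + COP).
With T_H = 295.55 K, T_C = 8.72 × 295.55/9.720 = 265.14 K.
Converting, 265.14 K = -8.01°C.

-8.01 °C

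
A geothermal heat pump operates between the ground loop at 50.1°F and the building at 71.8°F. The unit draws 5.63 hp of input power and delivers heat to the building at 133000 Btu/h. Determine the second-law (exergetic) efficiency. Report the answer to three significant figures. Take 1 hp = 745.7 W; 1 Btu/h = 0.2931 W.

Converting, Q̇_H = 133000 Btu/h = 52.28 hp, so COP_actual = Q̇_H/Ẇ = 52.28/5.630 = 9.285.
In absolute terms T_C = 283.21 K and T_H = 295.26 K, so ΔT = 12.06 K.
COP_Carnot = T_H/ΔT = 295.26/12.06 = 24.49.
η_II = COP_actual/COP_Carnot = 9.285/24.49 = 0.3791.

0.379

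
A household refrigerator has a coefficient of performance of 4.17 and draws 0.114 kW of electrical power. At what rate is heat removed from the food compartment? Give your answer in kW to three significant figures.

Q̇_C = COP × Ẇ = 4.17 × 0.1140 = 0.4754 kW.

0.475 kW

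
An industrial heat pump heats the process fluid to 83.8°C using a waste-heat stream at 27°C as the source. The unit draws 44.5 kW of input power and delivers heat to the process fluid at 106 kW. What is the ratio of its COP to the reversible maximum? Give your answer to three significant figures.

0.379

COP_actual = Q̇_H/Ẇ = 106.0/44.50 = 2.382.
In absolute terms T_C = 300.15 K and T_H = 356.95 K, so ΔT = 56.80 K.
COP_Carnot = T_H/ΔT = 356.95/56.80 = 6.284.
η_II = COP_actual/COP_Carnot = 2.382/6.284 = 0.3790.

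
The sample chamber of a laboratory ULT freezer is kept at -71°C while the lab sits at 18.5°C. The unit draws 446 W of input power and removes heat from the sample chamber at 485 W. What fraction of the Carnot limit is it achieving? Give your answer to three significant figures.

COP_actual = Q̇_C/Ẇ = 485.0/446.0 = 1.087.
In absolute terms T_C = 202.15 K and T_H = 291.65 K, so ΔT = 89.50 K.
COP_Carnot = T_C/ΔT = 202.15/89.50 = 2.259.
η_II = COP_actual/COP_Carnot = 1.087/2.259 = 0.4815.

0.481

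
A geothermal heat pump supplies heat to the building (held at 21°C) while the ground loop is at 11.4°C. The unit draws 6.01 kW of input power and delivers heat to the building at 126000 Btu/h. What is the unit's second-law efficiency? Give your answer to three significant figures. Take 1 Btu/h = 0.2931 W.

Converting, Q̇_H = 126000 Btu/h = 36.93 kW, so COP_actual = Q̇_H/Ẇ = 36.93/6.010 = 6.145.
In absolute terms T_C = 284.55 K and T_H = 294.15 K, so ΔT = 9.600 K.
COP_Carnot = T_H/ΔT = 294.15/9.600 = 30.64.
η_II = COP_actual/COP_Carnot = 6.145/30.64 = 0.2005.

0.201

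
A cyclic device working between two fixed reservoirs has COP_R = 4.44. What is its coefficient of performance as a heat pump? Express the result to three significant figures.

The first law on one cycle gives Q_H = Q_C + W, so Q_H/W = Q_C/W + 1.
COP_HP = COP_R + 1 = 4.44 + 1 = 5.44.

5.44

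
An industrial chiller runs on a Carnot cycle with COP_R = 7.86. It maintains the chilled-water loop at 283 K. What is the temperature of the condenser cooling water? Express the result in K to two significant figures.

320 K

COP_R = T_C/(T_H − T_C) gives T_H − T_C = T_C/COP.
With T_C = 283.00 K, T_H = 283.00 × (1 + 1/7.86) = 319.01 K.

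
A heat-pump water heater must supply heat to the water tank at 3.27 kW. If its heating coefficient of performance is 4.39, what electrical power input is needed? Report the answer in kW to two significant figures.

Ẇ = Q̇_H/COP_HP = 3.270/4.39 = 0.7449 kW.

0.74 kW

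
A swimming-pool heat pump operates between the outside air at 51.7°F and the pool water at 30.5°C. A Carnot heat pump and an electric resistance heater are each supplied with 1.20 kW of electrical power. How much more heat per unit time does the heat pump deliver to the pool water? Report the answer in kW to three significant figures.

In absolute terms T_C = 284.09 K and T_H = 303.65 K, so ΔT = 19.56 K.
COP_Carnot = T_H/ΔT = 303.65/19.56 = 15.53.
The heat pump delivers Q̇_H = COP × Ẇ = 18.63 kW; the resistance heater delivers Ẇ = 1.200 kW.
Extra = (COP − 1)·Ẇ = 17.43 kW.

17.4 kW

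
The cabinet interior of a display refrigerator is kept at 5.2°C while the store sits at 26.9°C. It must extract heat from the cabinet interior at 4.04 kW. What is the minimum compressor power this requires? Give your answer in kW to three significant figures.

0.315 kW

In absolute terms T_C = 278.35 K and T_H = 300.05 K, so ΔT = 21.70 K.
COP_Carnot = T_C/ΔT = 278.35/21.70 = 12.83.
Ẇ_min = Q̇/COP_Carnot = 4.040/12.83 = 0.3150 kW.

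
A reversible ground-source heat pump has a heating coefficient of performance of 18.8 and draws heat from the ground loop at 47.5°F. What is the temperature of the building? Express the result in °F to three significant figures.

COP_HP = T_H/(T_H − T_C) rearranges to T_H = COP·T_C/(COP − 1).
With T_C = 281.76 K, T_H = 18.8 × 281.76/17.80 = 297.59 K.
Converting, 297.59 K = 75.99°F.

76.0 °F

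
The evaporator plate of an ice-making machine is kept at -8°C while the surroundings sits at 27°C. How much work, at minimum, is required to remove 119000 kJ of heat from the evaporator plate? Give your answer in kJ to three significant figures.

In absolute terms T_C = 265.15 K and T_H = 300.15 K, so ΔT = 35.00 K.
The reversible limit is COP_R = T_C/ΔT = 7.576, so W_min = Q_C/COP = Q_C·ΔT/T_C.
W_min = 119000 × 35.00/265.15 = 15710 kJ.

15700 kJ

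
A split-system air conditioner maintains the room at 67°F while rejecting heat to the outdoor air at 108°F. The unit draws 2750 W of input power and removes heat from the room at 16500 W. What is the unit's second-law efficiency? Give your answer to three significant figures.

0.467

COP_actual = Q̇_C/Ẇ = 16500/2750 = 6.000.
In absolute terms T_C = 292.59 K and T_H = 315.37 K, so ΔT = 22.78 K.
COP_Carnot = T_C/ΔT = 292.59/22.78 = 12.85.
η_II = COP_actual/COP_Carnot = 6.000/12.85 = 0.4671.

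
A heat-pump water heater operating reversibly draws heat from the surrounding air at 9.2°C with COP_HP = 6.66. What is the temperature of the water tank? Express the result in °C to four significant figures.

59.09 °C

COP_HP = T_H/(T_H − T_C) rearranges to T_H = COP·T_C/(COP − 1).
With T_C = 282.35 K, T_H = 6.66 × 282.35/5.660 = 332.24 K.
Converting, 332.24 K = 59.09°C.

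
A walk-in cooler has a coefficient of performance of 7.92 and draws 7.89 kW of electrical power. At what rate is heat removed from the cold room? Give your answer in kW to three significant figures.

62.5 kW

Q̇_C = COP × Ẇ = 7.92 × 7.890 = 62.49 kW.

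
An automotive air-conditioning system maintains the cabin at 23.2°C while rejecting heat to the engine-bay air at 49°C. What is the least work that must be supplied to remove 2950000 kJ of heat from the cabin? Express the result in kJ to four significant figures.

In absolute terms T_C = 296.35 K and T_H = 322.15 K, so ΔT = 25.80 K.
The reversible limit is COP_R = T_C/ΔT = 11.49, so W_min = Q_C/COP = Q_C·ΔT/T_C.
W_min = 2950000 × 25.80/296.35 = 256800 kJ.

256800 kJ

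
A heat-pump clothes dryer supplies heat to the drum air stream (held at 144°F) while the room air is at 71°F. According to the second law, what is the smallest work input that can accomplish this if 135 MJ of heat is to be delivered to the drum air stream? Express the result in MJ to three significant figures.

In absolute terms T_C = 294.82 K and T_H = 335.37 K, so ΔT = 40.56 K.
The reversible limit is COP_HP = T_H/ΔT = 8.269, so W_min = Q_H/COP = Q_H·ΔT/T_H.
W_min = 135.0 × 40.56/335.37 = 16.33 MJ.

16.3 MJ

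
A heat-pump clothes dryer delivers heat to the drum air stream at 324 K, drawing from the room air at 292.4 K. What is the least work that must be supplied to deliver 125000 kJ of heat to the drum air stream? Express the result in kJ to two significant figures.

12000 kJ

The reservoir spacing is ΔT = 324 − 292.4 = 31.60 K.
The reversible limit is COP_HP = T_H/ΔT = 10.25, so W_min = Q_H/COP = Q_H·ΔT/T_H.
W_min = 125000 × 31.60/324.00 = 12190 kJ.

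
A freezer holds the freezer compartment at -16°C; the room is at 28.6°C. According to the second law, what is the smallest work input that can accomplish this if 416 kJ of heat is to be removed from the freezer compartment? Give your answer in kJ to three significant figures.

In absolute terms T_C = 257.15 K and T_H = 301.75 K, so ΔT = 44.60 K.
The reversible limit is COP_R = T_C/ΔT = 5.766, so W_min = Q_C/COP = Q_C·ΔT/T_C.
W_min = 416.0 × 44.60/257.15 = 72.15 kJ.

72.2 kJ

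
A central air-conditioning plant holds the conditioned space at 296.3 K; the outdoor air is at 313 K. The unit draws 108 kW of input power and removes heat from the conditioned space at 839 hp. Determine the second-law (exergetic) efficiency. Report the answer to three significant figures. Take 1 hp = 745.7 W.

0.327

Converting, Q̇_C = 839.0 hp = 625.6 kW, so COP_actual = Q̇_C/Ẇ = 625.6/108.0 = 5.793.
The reservoir spacing is ΔT = 313 − 296.3 = 16.70 K.
COP_Carnot = T_C/ΔT = 296.30/16.70 = 17.74.
η_II = COP_actual/COP_Carnot = 5.793/17.74 = 0.3265.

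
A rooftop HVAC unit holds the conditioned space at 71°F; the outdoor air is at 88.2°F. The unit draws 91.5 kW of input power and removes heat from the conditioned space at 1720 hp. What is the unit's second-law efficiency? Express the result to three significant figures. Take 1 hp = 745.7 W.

Converting, Q̇_C = 1720 hp = 1283 kW, so COP_actual = Q̇_C/Ẇ = 1283/91.50 = 14.02.
In absolute terms T_C = 294.82 K and T_H = 304.37 K, so ΔT = 9.556 K.
COP_Carnot = T_C/ΔT = 294.82/9.556 = 30.85.
η_II = COP_actual/COP_Carnot = 14.02/30.85 = 0.4543.

0.454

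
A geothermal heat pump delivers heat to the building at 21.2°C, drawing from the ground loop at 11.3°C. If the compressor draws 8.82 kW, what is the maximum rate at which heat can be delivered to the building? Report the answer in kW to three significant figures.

262 kW

In absolute terms T_C = 284.45 K and T_H = 294.35 K, so ΔT = 9.900 K.
COP_Carnot = T_H/ΔT = 294.35/9.900 = 29.73.
Q̇_max = COP_Carnot × Ẇ = 29.73 × 8.820 kW = 262.2 kW.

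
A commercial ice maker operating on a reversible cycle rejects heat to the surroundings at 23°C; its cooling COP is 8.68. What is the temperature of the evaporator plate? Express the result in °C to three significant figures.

For a Carnot refrigerator COP_R = T_C/(T_H − T_C), so T_C = COP·T_H/(1 + COP).
With T_H = 296.15 K, T_C = 8.68 × 296.15/9.680 = 265.56 K.
Converting, 265.56 K = -7.59°C.

-7.59 °C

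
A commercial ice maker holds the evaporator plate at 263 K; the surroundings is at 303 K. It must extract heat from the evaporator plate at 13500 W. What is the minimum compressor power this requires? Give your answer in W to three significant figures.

The reservoir spacing is ΔT = 303 − 263 = 40.00 K.
COP_Carnot = T_C/ΔT = 263.00/40.00 = 6.575.
Ẇ_min = Q̇/COP_Carnot = 13500/6.575 = 2053 W.

2050 W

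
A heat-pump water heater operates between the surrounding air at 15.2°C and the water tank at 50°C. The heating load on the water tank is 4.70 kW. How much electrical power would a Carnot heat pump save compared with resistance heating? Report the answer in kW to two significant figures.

In absolute terms T_C = 288.35 K and T_H = 323.15 K, so ΔT = 34.80 K.
COP_Carnot = T_H/ΔT = 323.15/34.80 = 9.286.
Resistance heating needs Ẇ_res = Q̇_H = 4.700 kW; the reversible heat pump needs only Ẇ_hp = Q̇_H/COP = 0.5061 kW.
Saving = 4.700 − 0.5061 = 4.194 kW.

4.2 kW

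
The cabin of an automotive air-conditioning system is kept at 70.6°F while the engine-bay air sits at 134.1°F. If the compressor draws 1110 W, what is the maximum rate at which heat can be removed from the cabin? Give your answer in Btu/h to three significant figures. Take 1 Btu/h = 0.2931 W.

31600 Btu/h

In absolute terms T_C = 294.59 K and T_H = 329.87 K, so ΔT = 35.28 K.
COP_Carnot = T_C/ΔT = 294.59/35.28 = 8.351.
Q̇_max = COP_Carnot × Ẇ = 8.351 × 1110 W = 9269 W = 31620 Btu/h.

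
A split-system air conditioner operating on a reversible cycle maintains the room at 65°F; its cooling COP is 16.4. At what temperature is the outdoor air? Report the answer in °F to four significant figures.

96.99 °F

COP_R = T_C/(T_H − T_C) gives T_H − T_C = T_C/COP.
With T_C = 291.48 K, T_H = 291.48 × (1 + 1/16.4) = 309.26 K.
Converting, 309.26 K = 96.99°F.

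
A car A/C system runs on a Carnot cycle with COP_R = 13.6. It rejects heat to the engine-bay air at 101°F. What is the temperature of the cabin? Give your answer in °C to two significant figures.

17 °C

For a Carnot refrigerator COP_R = T_C/(T_H − T_C), so T_C = COP·T_H/(1 + COP).
With T_H = 311.48 K, T_C = 13.6 × 311.48/14.60 = 290.15 K.
Converting, 290.15 K = 17.00°C.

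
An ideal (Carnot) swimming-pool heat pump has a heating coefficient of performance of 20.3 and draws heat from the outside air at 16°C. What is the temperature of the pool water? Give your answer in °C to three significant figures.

31.0 °C

COP_HP = T_H/(T_H − T_C) rearranges to T_H = COP·T_C/(COP − 1).
With T_C = 289.15 K, T_H = 20.3 × 289.15/19.30 = 304.13 K.
Converting, 304.13 K = 30.98°C.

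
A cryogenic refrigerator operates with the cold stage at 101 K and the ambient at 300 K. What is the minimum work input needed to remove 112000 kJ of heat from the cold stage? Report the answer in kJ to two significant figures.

220000 kJ

The reservoir spacing is ΔT = 300 − 101 = 199.0 K.
The reversible limit is COP_R = T_C/ΔT = 0.5075, so W_min = Q_C/COP = Q_C·ΔT/T_C.
W_min = 112000 × 199.0/101.00 = 220700 kJ.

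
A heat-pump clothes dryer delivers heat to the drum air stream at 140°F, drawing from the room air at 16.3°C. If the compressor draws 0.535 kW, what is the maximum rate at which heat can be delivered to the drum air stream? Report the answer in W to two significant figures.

4100 W

In absolute terms T_C = 289.45 K and T_H = 333.15 K, so ΔT = 43.70 K.
COP_Carnot = T_H/ΔT = 333.15/43.70 = 7.624.
Q̇_max = COP_Carnot × Ẇ = 7.624 × 0.5350 kW = 4.079 kW = 4079 W.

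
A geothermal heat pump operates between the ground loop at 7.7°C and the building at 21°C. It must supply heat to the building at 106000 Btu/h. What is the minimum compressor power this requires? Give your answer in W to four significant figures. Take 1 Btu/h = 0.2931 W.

In absolute terms T_C = 280.85 K and T_H = 294.15 K, so ΔT = 13.30 K.
COP_Carnot = T_H/ΔT = 294.15/13.30 = 22.12.
Ẇ_min = Q̇/COP_Carnot = 106000/22.12 = 4793 Btu/h = 1405 W.

1405 W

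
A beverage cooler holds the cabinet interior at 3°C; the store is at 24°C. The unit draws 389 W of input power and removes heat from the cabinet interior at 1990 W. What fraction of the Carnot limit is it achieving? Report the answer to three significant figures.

0.389

COP_actual = Q̇_C/Ẇ = 1990/389.0 = 5.116.
In absolute terms T_C = 276.15 K and T_H = 297.15 K, so ΔT = 21.00 K.
COP_Carnot = T_C/ΔT = 276.15/21.00 = 13.15.
η_II = COP_actual/COP_Carnot = 5.116/13.15 = 0.3890.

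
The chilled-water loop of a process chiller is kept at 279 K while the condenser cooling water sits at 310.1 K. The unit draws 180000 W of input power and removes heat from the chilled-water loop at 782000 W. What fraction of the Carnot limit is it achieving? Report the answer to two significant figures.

0.48

COP_actual = Q̇_C/Ẇ = 782000/180000 = 4.344.
The reservoir spacing is ΔT = 310.1 − 279 = 31.10 K.
COP_Carnot = T_C/ΔT = 279.00/31.10 = 8.971.
η_II = COP_actual/COP_Carnot = 4.344/8.971 = 0.4843.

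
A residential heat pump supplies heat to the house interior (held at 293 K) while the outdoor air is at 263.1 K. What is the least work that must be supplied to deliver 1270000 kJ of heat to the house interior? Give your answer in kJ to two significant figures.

The reservoir spacing is ΔT = 293 − 263.1 = 29.90 K.
The reversible limit is COP_HP = T_H/ΔT = 9.799, so W_min = Q_H/COP = Q_H·ΔT/T_H.
W_min = 1270000 × 29.90/293.00 = 129600 kJ.

130000 kJ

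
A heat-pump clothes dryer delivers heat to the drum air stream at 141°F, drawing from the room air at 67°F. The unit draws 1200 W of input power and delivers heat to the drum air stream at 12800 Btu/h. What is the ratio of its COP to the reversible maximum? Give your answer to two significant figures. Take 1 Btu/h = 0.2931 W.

0.39

Converting, Q̇_H = 12800 Btu/h = 3752 W, so COP_actual = Q̇_H/Ẇ = 3752/1200 = 3.126.
In absolute terms T_C = 292.59 K and T_H = 333.71 K, so ΔT = 41.11 K.
COP_Carnot = T_H/ΔT = 333.71/41.11 = 8.117.
η_II = COP_actual/COP_Carnot = 3.126/8.117 = 0.3852.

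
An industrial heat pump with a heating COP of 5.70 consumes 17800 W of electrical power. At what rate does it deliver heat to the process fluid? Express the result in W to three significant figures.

Q̇_H = COP_HP × Ẇ = 5.70 × 17800 = 101500 W.

101000 W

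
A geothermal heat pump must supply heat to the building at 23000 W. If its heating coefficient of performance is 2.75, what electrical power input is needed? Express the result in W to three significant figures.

Ẇ = Q̇_H/COP_HP = 23000/2.75 = 8364 W.

8360 W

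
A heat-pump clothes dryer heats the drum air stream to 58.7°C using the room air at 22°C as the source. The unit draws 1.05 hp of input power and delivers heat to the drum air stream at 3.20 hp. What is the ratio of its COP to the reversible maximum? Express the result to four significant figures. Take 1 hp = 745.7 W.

0.3370

COP_actual = Q̇_H/Ẇ = 3.200/1.050 = 3.048.
In absolute terms T_C = 295.15 K and T_H = 331.85 K, so ΔT = 36.70 K.
COP_Carnot = T_H/ΔT = 331.85/36.70 = 9.042.
η_II = COP_actual/COP_Carnot = 3.048/9.042 = 0.3370.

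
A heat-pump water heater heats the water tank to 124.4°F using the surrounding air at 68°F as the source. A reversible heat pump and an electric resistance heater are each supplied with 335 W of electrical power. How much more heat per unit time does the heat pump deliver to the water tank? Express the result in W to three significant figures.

In absolute terms T_C = 293.15 K and T_H = 324.48 K, so ΔT = 31.33 K.
COP_Carnot = T_H/ΔT = 324.48/31.33 = 10.36.
The heat pump delivers Q̇_H = COP × Ẇ = 3469 W; the resistance heater delivers Ẇ = 335.0 W.
Extra = (COP − 1)·Ẇ = 3134 W.

3130 W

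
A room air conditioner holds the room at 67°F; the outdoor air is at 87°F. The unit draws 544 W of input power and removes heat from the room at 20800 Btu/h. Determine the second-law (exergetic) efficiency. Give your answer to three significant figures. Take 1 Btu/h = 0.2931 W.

Converting, Q̇_C = 20800 Btu/h = 6096 W, so COP_actual = Q̇_C/Ẇ = 6096/544.0 = 11.21.
In absolute terms T_C = 292.59 K and T_H = 303.71 K, so ΔT = 11.11 K.
COP_Carnot = T_C/ΔT = 292.59/11.11 = 26.33.
η_II = COP_actual/COP_Carnot = 11.21/26.33 = 0.4256.

0.426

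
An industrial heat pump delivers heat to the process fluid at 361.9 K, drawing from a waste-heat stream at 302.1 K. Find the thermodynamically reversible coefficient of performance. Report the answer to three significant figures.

The reservoir spacing is ΔT = 361.9 − 302.1 = 59.80 K.
For a reversible cycle, COP_Carnot = T_H/ΔT = 361.90/59.80 = 6.052.

6.05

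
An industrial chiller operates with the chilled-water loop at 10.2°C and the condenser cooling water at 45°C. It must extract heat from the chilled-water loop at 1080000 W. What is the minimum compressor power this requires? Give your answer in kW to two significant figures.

130 kW

In absolute terms T_C = 283.35 K and T_H = 318.15 K, so ΔT = 34.80 K.
COP_Carnot = T_C/ΔT = 283.35/34.80 = 8.142.
Ẇ_min = Q̇/COP_Carnot = 1080000/8.142 = 132600 W = 132.6 kW.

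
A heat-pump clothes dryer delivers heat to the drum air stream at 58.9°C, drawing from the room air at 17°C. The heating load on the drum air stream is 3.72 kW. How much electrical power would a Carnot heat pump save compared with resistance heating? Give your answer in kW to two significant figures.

In absolute terms T_C = 290.15 K and T_H = 332.05 K, so ΔT = 41.90 K.
COP_Carnot = T_H/ΔT = 332.05/41.90 = 7.925.
Resistance heating needs Ẇ_res = Q̇_H = 3.720 kW; the reversible heat pump needs only Ẇ_hp = Q̇_H/COP = 0.4694 kW.
Saving = 3.720 − 0.4694 = 3.251 kW.

3.3 kW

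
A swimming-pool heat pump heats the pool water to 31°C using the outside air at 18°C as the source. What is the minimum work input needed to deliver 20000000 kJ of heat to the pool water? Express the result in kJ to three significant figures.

In absolute terms T_C = 291.15 K and T_H = 304.15 K, so ΔT = 13.00 K.
The reversible limit is COP_HP = T_H/ΔT = 23.40, so W_min = Q_H/COP = Q_H·ΔT/T_H.
W_min = 20000000 × 13.00/304.15 = 854800 kJ.

855000 kJ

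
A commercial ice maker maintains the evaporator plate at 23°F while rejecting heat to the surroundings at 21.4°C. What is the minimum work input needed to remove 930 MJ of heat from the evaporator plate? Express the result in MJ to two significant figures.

In absolute terms T_C = 268.15 K and T_H = 294.55 K, so ΔT = 26.40 K.
The reversible limit is COP_R = T_C/ΔT = 10.16, so W_min = Q_C/COP = Q_C·ΔT/T_C.
W_min = 930.0 × 26.40/268.15 = 91.56 MJ.

92 MJ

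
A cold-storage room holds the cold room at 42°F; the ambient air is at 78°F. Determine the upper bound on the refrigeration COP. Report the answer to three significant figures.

In absolute terms T_C = 278.71 K and T_H = 298.71 K, so ΔT = 20.00 K.
For a reversible cycle, COP_Carnot = T_C/ΔT = 278.71/20.00 = 13.94.

13.9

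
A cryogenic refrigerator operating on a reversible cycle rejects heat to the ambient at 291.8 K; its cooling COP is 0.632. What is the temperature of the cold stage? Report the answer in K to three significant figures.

For a Carnot refrigerator COP_R = T_C/(T_H − T_C), so T_C = COP·T_H/(1 + COP).
With T_H = 291.80 K, T_C = 0.632 × 291.80/1.632 = 113.00 K.

113 K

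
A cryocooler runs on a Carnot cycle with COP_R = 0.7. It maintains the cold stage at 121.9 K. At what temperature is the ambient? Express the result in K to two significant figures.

300 K

COP_R = T_C/(T_H − T_C) gives T_H − T_C = T_C/COP.
With T_C = 121.90 K, T_H = 121.90 × (1 + 1/0.7) = 296.04 K.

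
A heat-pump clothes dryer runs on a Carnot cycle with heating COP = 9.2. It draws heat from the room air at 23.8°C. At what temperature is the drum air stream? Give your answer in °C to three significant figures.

COP_HP = T_H/(T_H − T_C) rearranges to T_H = COP·T_C/(COP − 1).
With T_C = 296.95 K, T_H = 9.2 × 296.95/8.200 = 333.16 K.
Converting, 333.16 K = 60.01°C.

60.0 °C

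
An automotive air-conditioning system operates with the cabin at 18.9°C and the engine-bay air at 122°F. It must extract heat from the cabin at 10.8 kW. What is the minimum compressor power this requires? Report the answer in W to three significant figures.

In absolute terms T_C = 292.05 K and T_H = 323.15 K, so ΔT = 31.10 K.
COP_Carnot = T_C/ΔT = 292.05/31.10 = 9.391.
Ẇ_min = Q̇/COP_Carnot = 10.80/9.391 = 1.150 kW = 1150 W.

1150 W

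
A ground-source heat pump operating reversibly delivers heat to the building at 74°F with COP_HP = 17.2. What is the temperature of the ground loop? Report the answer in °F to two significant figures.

43 °F

COP_HP = T_H/(T_H − T_C) gives T_H − T_C = T_H/COP.
With T_H = 296.48 K, T_C = 296.48 × (1 − 1/17.2) = 279.25 K.
Converting, 279.25 K = 42.97°F.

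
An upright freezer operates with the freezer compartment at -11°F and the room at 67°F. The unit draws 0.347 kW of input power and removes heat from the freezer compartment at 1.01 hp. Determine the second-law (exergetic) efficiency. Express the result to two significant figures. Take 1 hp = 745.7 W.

Converting, Q̇_C = 1.010 hp = 0.7532 kW, so COP_actual = Q̇_C/Ẇ = 0.7532/0.3470 = 2.170.
In absolute terms T_C = 249.26 K and T_H = 292.59 K, so ΔT = 43.33 K.
COP_Carnot = T_C/ΔT = 249.26/43.33 = 5.752.
η_II = COP_actual/COP_Carnot = 2.170/5.752 = 0.3773.

0.38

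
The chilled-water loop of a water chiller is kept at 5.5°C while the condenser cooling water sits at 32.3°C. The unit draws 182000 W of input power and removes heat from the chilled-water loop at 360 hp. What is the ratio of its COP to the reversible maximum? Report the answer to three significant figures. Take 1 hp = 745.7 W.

0.142

Converting, Q̇_C = 360.0 hp = 268500 W, so COP_actual = Q̇_C/Ẇ = 268500/182000 = 1.475.
In absolute terms T_C = 278.65 K and T_H = 305.45 K, so ΔT = 26.80 K.
COP_Carnot = T_C/ΔT = 278.65/26.80 = 10.40.
η_II = COP_actual/COP_Carnot = 1.475/10.40 = 0.1419.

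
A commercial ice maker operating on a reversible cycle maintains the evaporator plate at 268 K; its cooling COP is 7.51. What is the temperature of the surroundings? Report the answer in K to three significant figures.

304 K

COP_R = T_C/(T_H − T_C) gives T_H − T_C = T_C/COP.
With T_C = 268.00 K, T_H = 268.00 × (1 + 1/7.51) = 303.69 K.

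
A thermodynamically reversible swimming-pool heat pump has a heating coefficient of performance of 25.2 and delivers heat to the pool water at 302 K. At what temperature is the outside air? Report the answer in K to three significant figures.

COP_HP = T_H/(T_H − T_C) gives T_H − T_C = T_H/COP.
With T_H = 302.00 K, T_C = 302.00 × (1 − 1/25.2) = 290.02 K.

290 K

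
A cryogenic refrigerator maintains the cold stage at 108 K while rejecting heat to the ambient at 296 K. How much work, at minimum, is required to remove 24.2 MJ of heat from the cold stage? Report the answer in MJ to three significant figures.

The reservoir spacing is ΔT = 296 − 108 = 188.0 K.
The reversible limit is COP_R = T_C/ΔT = 0.5745, so W_min = Q_C/COP = Q_C·ΔT/T_C.
W_min = 24.20 × 188.0/108.00 = 42.13 MJ.

42.1 MJ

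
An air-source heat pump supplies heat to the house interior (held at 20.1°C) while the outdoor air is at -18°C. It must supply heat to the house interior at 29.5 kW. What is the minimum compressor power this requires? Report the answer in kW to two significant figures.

In absolute terms T_C = 255.15 K and T_H = 293.25 K, so ΔT = 38.10 K.
COP_Carnot = T_H/ΔT = 293.25/38.10 = 7.697.
Ẇ_min = Q̇/COP_Carnot = 29.50/7.697 = 3.833 kW.

3.8 kW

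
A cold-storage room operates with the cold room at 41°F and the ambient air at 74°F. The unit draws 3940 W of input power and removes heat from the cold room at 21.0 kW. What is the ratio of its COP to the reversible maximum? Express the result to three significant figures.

Converting, Q̇_C = 21.00 kW = 21000 W, so COP_actual = Q̇_C/Ẇ = 21000/3940 = 5.330.
In absolute terms T_C = 278.15 K and T_H = 296.48 K, so ΔT = 18.33 K.
COP_Carnot = T_C/ΔT = 278.15/18.33 = 15.17.
η_II = COP_actual/COP_Carnot = 5.330/15.17 = 0.3513.

0.351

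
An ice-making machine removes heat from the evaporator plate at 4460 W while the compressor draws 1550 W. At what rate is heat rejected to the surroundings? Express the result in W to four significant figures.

6010 W

For a cyclic device the first law requires Q̇_H = Q̇_C + Ẇ.
Q̇_H = Q̇_C + Ẇ = 6010 W.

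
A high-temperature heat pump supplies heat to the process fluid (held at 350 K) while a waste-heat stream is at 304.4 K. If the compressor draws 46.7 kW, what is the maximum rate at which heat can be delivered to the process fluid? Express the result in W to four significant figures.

The reservoir spacing is ΔT = 350 − 304.4 = 45.60 K.
COP_Carnot = T_H/ΔT = 350.00/45.60 = 7.675.
Q̇_max = COP_Carnot × Ẇ = 7.675 × 46.70 kW = 358.4 kW = 358400 W.

358400 W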